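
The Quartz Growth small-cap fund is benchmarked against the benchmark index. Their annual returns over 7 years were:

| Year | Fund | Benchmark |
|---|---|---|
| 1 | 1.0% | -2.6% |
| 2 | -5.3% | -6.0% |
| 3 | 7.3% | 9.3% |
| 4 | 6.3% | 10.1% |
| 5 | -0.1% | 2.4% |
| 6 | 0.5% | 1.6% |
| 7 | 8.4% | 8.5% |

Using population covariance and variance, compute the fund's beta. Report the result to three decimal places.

r̄p = 2.5857%,  r̄m = 3.3286%
Cov = Σ(rp − r̄p)(rm − r̄m) / 7 = 24.6333
Var(rm) = Σ(rm − r̄m)² / 7 = 33.4678
β = Cov / Var = 24.6333 / 33.4678 = 0.7360

0.736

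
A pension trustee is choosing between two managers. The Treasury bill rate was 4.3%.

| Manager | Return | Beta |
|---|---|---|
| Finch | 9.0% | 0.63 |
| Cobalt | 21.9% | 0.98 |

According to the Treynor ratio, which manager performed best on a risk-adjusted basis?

Cobalt

Finch: Treynor = (9.0% − 4.3%) / 0.63 = 7.460
Cobalt: Treynor = (21.9% − 4.3%) / 0.98 = 17.959
Highest: Cobalt (17.959).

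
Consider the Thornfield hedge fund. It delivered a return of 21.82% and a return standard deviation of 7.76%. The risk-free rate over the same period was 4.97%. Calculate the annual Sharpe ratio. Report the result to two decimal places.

Sharpe = (Rp − Rf) / σp = (21.82% − 4.97%) / 7.76% = 16.85% / 7.76% = 2.1714

2.17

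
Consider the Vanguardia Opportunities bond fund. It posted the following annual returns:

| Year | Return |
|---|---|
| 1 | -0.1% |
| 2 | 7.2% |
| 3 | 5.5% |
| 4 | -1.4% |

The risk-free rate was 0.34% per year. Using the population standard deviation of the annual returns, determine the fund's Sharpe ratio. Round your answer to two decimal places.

Mean return r̄ = 11.20 / 4 = 2.8000%
Population σ = √[Σ(r − r̄)² / 4] = √[52.7000 / 4] = √13.1750 = 3.6297%
Sharpe = (r̄ − rf) / σ = (2.8000 − 0.34) / 3.6297 = 2.4600 / 3.6297 = 0.6777

0.68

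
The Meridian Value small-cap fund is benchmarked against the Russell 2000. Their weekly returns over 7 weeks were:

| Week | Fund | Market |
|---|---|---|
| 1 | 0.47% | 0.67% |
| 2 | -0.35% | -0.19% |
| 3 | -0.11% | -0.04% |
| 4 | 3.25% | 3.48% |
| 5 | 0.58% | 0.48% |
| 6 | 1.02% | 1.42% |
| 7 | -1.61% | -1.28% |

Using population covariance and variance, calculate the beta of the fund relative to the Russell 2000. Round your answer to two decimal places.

0.99

r̄p = 0.4643%,  r̄m = 0.6486%
Cov = Σ(rp − r̄p)(rm − r̄m) / 7 = 1.9108
Var(rm) = Σ(rm − r̄m)² / 7 = 1.9340
β = Cov / Var = 1.9108 / 1.9340 = 0.9880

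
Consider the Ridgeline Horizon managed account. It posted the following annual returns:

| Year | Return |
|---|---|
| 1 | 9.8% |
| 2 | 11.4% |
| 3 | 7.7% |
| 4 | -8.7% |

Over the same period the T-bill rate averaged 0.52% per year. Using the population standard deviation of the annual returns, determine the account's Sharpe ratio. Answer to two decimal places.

0.56

r̄ = (9.8 + 11.4 + 7.7 − 8.7) / 4 = 20.20 / 4 = 5.0500%
Σ(r − r̄)² = (9.8 − 5.0500)² + (11.4 − 5.0500)² + … = 258.9700
population σ = √(258.9700 / 4) = √64.7425 = 8.0463%
Sharpe = (r̄ − rf) / σ = (5.0500 − 0.52) / 8.0463 = 4.5300 / 8.0463 = 0.5630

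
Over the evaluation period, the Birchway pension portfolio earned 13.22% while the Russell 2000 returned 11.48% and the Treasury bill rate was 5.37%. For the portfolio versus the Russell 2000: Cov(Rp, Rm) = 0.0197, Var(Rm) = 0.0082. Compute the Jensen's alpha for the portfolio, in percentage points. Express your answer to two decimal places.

β = Cov / Var = 0.0197 / 0.0082 = 2.4024
E[R] = Rf + β(Rm − Rf) = 5.37% + 2.4024 × (11.48% − 5.37%) = 20.0487%
α = Rp − E[R] = 13.22% − 20.0487% = -6.8287

-6.83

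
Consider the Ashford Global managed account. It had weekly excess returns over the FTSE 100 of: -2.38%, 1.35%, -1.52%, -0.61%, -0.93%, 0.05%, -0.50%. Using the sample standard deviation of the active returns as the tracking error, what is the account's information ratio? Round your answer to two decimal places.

-0.55

r̄ = (-2.38 + 1.35 − 1.52 − 0.61 − 0.93 + 0.05 − 0.5) / 7 = -0.6486%
Σ(r − r̄)² = 8.3423; sample σ = √(8.3423/6) = 1.1791%
IR = r̄ / tracking error = -0.6486 / 1.1791 = -0.5501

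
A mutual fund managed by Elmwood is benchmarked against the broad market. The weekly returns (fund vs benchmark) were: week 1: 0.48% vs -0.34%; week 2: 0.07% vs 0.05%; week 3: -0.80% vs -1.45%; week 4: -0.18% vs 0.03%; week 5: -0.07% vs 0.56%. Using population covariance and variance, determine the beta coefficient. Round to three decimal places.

0.370

r̄p = -0.1000%,  r̄m = -0.2300%
Cov = Σ(rp − r̄p)(rm − r̄m) / 5 = 0.1681
Var(rm) = Σ(rm − r̄m)² / 5 = 0.4541
β = Cov / Var = 0.1681 / 0.4541 = 0.3702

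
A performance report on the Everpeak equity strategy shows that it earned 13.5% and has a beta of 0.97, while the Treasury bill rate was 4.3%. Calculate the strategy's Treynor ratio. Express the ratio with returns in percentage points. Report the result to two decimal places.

9.48

Treynor = (Rp − Rf) / β = (13.5% − 4.3%) / 0.97 = 9.20 / 0.97 = 9.4845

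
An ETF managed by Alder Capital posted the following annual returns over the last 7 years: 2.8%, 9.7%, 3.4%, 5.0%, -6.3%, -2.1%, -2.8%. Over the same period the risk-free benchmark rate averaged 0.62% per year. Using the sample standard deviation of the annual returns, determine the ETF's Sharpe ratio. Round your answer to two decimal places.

0.14

μ = (2.8 + 9.7 + 3.4 + 5 − 6.3 − 2.1 − 2.8) / 7 = 1.3857%
Sample std dev = √[176.9886 / 6] = 5.4312%
Sharpe = (μ − rf) / σ = (1.3857 − 0.62) / 5.4312 = 0.7657 / 5.4312 = 0.1410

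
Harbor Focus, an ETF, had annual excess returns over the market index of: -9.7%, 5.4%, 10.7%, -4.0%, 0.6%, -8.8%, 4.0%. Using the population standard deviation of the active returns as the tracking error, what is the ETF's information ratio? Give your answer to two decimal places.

-0.04

r̄ = (-9.7 + 5.4 + 10.7 − 4 + 0.6 − 8.8 + 4) / 7 = -0.2571%
Σ(r − r̄)² = (-9.7 − (-0.2571))² + (5.4 − (-0.2571))² + (10.7 − (-0.2571))² + … = 347.0771
population σ = √(347.0771 / 7) = √49.5824 = 7.0415%
IR = r̄ / tracking error = -0.2571 / 7.0415 = -0.0365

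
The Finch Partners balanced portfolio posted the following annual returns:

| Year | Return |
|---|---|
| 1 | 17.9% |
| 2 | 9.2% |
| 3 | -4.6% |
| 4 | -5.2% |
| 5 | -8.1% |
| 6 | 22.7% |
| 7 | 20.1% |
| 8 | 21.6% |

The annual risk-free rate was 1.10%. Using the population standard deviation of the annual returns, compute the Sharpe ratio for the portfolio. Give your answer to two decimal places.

r̄ = (17.9 + 9.2 − 4.6 − 5.2 − 8.1 + 22.7 + 20.1 + 21.6) / 8 = 9.2000%
Population std dev = √[1227.6000 / 8] = 12.3875%
Sharpe = (r̄ − rf) / σ = (9.2000 − 1.1) / 12.3875 = 8.1000 / 12.3875 = 0.6539

0.65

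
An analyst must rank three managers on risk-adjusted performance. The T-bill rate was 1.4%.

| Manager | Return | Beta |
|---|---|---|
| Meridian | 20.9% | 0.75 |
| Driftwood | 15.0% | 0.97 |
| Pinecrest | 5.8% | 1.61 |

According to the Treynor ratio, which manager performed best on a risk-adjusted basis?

Meridian

Meridian: Treynor = (20.9% − 1.4%) / 0.75 = 26.000
Driftwood: Treynor = (15.0% − 1.4%) / 0.97 = 14.021
Pinecrest: Treynor = (5.8% − 1.4%) / 1.61 = 2.733
Highest: Meridian (26.000).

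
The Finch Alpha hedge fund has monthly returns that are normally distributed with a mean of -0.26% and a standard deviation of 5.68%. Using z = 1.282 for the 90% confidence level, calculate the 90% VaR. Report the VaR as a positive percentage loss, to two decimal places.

7.54

VaR (as % loss) = −(μ − z·σ) = −(-0.26% − 1.282 × 5.68%) = −(-7.54176%) = 7.54176%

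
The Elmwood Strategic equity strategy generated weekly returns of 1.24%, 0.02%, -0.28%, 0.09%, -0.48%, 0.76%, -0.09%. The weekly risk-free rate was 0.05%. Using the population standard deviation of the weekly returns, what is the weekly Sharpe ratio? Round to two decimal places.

0.23

r̄ = (1.24 + 0.02 − 0.28 + 0.09 − 0.48 + 0.76 − 0.09) / 7 = 0.1800%
Σ(r − r̄)² = (1.24 − 0.1800)² + (0.02 − 0.1800)² + … = 2.2138
σ = √[2.2138 / 7] = 0.5624%
Sharpe = (r̄ − rf) / σ = (0.1800 − 0.05) / 0.5624 = 0.1300 / 0.5624 = 0.2312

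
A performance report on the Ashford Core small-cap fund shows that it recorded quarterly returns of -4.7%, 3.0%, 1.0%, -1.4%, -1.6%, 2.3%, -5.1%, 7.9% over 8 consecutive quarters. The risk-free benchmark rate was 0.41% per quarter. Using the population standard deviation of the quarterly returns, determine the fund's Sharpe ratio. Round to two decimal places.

μ = (-4.7 + 3 + 1 − 1.4 − 1.6 + 2.3 − 5.1 + 7.9) / 8 = 1.40 / 8 = 0.1750%
Population std dev = √[130.0750 / 8] = 4.0323%
Sharpe = (μ − rf) / σ = (0.1750 − 0.41) / 4.0323 = -0.2350 / 4.0323 = -0.0583

-0.06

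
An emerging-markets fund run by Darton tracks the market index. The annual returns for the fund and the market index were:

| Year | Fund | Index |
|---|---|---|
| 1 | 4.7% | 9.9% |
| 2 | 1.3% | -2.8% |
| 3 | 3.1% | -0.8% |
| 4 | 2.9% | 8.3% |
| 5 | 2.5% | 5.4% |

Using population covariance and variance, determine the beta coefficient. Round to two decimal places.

r̄p = 2.9000%,  r̄m = 4.0000%
Cov = Σ(rp − r̄p)(rm − r̄m) / 5 = 3.9960
Var(rm) = Σ(rm − r̄m)² / 5 = 24.9080
β = Cov / Var = 3.9960 / 24.9080 = 0.1604

0.16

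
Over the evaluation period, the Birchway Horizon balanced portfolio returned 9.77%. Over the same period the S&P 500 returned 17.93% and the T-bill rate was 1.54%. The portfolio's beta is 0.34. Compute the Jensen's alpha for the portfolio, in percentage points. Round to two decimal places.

2.66

CAPM expected return = Rf + β(Rm − Rf) = 1.54% + 0.34 × (17.93% − 1.54%) = 1.54 + 0.34 × 16.39 = 7.1126%
Jensen's α = Rp − E[R] = 9.77% − 7.1126% = 2.6574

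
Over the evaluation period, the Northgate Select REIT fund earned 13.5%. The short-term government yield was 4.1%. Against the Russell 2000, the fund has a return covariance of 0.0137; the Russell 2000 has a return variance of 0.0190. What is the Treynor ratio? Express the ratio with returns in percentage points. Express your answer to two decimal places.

13.04

β = Cov / Var = 0.0137 / 0.0190 = 0.7211
Treynor = (Rp − Rf) / β = (13.5% − 4.1%) / 0.7211 = 9.40 / 0.7211 = 13.0356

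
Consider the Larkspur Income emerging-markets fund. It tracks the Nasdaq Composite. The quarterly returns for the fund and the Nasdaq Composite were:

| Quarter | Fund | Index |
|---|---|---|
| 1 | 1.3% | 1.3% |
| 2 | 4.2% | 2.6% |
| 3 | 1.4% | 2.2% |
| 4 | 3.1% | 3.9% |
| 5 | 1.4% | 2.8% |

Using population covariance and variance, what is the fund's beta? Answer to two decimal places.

r̄p = 2.2800%,  r̄m = 2.5600%
Cov = Σ(rp − r̄p)(rm − r̄m) / 5 = 0.5032
Var(rm) = Σ(rm − r̄m)² / 5 = 0.7144
β = Cov / Var = 0.5032 / 0.7144 = 0.7044

0.70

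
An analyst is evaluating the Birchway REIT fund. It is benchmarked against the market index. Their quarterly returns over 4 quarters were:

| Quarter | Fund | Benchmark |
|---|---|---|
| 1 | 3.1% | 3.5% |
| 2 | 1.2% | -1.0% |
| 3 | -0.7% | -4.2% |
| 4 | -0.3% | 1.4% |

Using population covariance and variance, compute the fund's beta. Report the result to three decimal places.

0.378

r̄p = 0.8250%,  r̄m = -0.0750%
Cov = Σ(rp − r̄p)(rm − r̄m) / 4 = 3.1044
Var(rm) = Σ(rm − r̄m)² / 4 = 8.2069
β = Cov / Var = 3.1044 / 8.2069 = 0.3783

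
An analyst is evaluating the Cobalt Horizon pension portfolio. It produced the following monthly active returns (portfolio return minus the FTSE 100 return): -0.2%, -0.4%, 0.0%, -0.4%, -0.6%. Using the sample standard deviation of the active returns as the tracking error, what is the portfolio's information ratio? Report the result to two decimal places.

r̄ = (-0.2 − 0.4 + 0 − 0.4 − 0.6) / 5 = -1.60 / 5 = -0.3200%
Σ(r − r̄)² = 0.2080; sample σ = √(0.2080/4) = 0.2280%
IR = r̄ / tracking error = -0.3200 / 0.2280 = -1.4035

-1.40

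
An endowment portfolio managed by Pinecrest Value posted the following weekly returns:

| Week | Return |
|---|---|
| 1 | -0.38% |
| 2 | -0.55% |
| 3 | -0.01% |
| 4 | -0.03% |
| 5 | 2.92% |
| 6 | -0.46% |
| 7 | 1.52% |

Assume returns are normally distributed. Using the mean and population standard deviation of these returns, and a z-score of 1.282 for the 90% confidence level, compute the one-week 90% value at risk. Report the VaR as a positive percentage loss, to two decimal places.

μ = (-0.38 − 0.55 − 0.01 − 0.03 + 2.92 − 0.46 + 1.52) / 7 = 0.4300%
Population std dev = √[10.2020 / 7] = 1.2072%
VaR = −(μ − z·σ) = −(0.4300 − 1.282 × 1.2072) = −(-1.1176) = 1.1176%

1.12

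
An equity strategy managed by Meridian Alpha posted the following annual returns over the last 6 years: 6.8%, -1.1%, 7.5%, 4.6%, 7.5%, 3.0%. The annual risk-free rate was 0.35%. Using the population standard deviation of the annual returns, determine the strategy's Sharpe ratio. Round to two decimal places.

r̄ = (6.8 − 1.1 + 7.5 + 4.6 + 7.5 + 3) / 6 = 4.7167%
Σ(r − r̄)² = 56.6283; population σ = √(56.6283/6) = 3.0721%
Sharpe = (r̄ − rf) / σ = (4.7167 − 0.35) / 3.0721 = 4.3667 / 3.0721 = 1.4214

1.42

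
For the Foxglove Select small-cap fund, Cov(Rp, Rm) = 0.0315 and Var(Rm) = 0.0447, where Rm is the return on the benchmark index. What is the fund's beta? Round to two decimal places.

0.70

β = Cov(Rp, Rm) / Var(Rm) = 0.0315 / 0.0447 = 0.7047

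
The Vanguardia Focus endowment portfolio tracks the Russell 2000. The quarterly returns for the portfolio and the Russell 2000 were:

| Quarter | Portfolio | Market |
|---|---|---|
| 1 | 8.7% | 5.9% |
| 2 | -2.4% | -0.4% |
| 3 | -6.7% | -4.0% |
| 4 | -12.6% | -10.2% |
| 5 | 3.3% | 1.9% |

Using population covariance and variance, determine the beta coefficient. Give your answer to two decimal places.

r̄p = -1.9400%,  r̄m = -1.3600%
Cov = Σ(rp − r̄p)(rm − r̄m) / 5 = 40.1376
Var(rm) = Σ(rm − r̄m)² / 5 = 29.8744
β = Cov / Var = 40.1376 / 29.8744 = 1.3435

1.34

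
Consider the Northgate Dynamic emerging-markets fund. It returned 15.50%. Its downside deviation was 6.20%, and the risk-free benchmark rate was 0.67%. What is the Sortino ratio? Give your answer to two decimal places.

Sortino = (Rp − Rf) / σd = (15.50% − 0.67%) / 6.20% = 14.83% / 6.20% = 2.3919

2.39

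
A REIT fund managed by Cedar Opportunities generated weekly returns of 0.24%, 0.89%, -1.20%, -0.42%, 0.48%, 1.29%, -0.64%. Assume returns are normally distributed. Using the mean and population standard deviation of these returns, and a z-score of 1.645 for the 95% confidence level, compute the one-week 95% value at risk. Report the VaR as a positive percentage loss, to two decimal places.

Mean return r̄ = 0.640 / 7 = 0.0914%
Σ(r − r̄)² = (0.24 − 0.0914)² + (0.89 − 0.0914)² + … = 4.7117
population σ = √(4.7117 / 7) = √0.6731 = 0.8204%
VaR = −(r̄ − z·σ) = −(0.0914 − 1.645 × 0.8204) = −(-1.2582) = 1.2582%

1.26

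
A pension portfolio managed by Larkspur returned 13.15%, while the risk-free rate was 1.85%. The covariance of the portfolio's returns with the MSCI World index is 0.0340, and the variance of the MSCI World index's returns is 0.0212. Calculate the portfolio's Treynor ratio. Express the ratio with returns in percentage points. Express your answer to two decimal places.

7.05

β = Cov / Var = 0.0340 / 0.0212 = 1.6038
Treynor = (Rp − Rf) / β = (13.15% − 1.85%) / 1.6038 = 11.30 / 1.6038 = 7.0458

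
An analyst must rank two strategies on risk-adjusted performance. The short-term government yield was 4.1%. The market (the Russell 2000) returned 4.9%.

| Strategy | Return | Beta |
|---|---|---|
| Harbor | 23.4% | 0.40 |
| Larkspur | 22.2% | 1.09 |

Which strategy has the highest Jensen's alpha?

Harbor

Harbor: α = 23.4% − [4.1% + 0.40 × (4.9% − 4.1%)] = 18.980
Larkspur: α = 22.2% − [4.1% + 1.09 × (4.9% − 4.1%)] = 17.228
Highest: Harbor (18.980).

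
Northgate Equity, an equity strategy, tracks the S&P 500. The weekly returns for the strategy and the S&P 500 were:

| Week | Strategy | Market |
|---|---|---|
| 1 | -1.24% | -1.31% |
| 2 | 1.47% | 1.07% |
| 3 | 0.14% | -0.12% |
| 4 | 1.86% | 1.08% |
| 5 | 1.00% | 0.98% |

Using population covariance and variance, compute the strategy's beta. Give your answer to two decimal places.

1.15

r̄p = 0.6460%,  r̄m = 0.3400%
Cov = Σ(rp − r̄p)(rm − r̄m) / 5 = 1.0142
Var(rm) = Σ(rm − r̄m)² / 5 = 0.8848
β = Cov / Var = 1.0142 / 0.8848 = 1.1462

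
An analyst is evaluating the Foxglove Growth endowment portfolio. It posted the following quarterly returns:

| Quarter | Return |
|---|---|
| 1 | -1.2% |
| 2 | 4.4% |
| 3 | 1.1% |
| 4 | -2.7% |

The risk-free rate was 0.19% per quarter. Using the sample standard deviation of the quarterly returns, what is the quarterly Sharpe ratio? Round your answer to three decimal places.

r̄ = (-1.2 + 4.4 + 1.1 − 2.7) / 4 = 1.60 / 4 = 0.4000%
Σ(r − r̄)² = (-1.2 − 0.4000)² + (4.4 − 0.4000)² + (1.1 − 0.4000)² + … = 28.6600
sample σ = √(28.6600 / 3) = √9.5533 = 3.0908%
Sharpe = (r̄ − rf) / σ = (0.4000 − 0.19) / 3.0908 = 0.2100 / 3.0908 = 0.0679

0.068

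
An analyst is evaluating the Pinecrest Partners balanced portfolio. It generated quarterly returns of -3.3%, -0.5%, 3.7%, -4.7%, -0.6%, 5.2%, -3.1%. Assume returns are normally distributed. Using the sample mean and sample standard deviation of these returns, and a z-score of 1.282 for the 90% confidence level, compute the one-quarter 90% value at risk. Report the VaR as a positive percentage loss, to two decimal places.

5.22

r̄ = (-3.3 − 0.5 + 3.7 − 4.7 − 0.6 + 5.2 − 3.1) / 7 = -0.4714%
Sample std dev = √[82.3743 / 6] = 3.7053%
VaR = −(r̄ − z·σ) = −(-0.4714 − 1.282 × 3.7053) = −(-5.2216) = 5.2216%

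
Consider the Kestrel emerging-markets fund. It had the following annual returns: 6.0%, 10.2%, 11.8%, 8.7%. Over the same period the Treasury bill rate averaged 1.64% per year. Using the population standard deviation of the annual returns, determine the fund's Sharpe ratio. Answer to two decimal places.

3.53

Mean return r̄ = 36.70 / 4 = 9.1750%
Σ(r − r̄)² = 18.2475; population σ = √(18.2475/4) = 2.1359%
Sharpe = (r̄ − rf) / σ = (9.1750 − 1.64) / 2.1359 = 7.5350 / 2.1359 = 3.5278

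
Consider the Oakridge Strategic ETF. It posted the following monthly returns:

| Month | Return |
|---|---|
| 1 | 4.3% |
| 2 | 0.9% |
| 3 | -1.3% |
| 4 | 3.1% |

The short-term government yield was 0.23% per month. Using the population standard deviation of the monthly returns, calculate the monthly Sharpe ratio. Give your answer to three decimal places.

0.710

r̄ = (4.3 + 0.9 − 1.3 + 3.1) / 4 = 1.7500%
Population std dev = √[18.3500 / 4] = 2.1418%
Sharpe = (r̄ − rf) / σ = (1.7500 − 0.23) / 2.1418 = 1.5200 / 2.1418 = 0.7097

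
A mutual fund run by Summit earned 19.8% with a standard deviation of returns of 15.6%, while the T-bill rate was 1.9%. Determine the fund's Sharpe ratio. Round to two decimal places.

Sharpe = (Rp − Rf) / σp = (19.8% − 1.9%) / 15.6% = 17.90% / 15.6% = 1.1474

1.15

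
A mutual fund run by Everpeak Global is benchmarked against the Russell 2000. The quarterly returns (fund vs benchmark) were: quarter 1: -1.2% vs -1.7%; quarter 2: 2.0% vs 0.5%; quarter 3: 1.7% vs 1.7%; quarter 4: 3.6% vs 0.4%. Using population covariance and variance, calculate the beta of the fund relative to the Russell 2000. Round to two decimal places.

1.00

r̄p = 1.5250%,  r̄m = 0.2250%
Cov = Σ(rp − r̄p)(rm − r̄m) / 4 = 1.4994
Var(rm) = Σ(rm − r̄m)² / 4 = 1.4969
β = Cov / Var = 1.4994 / 1.4969 = 1.0017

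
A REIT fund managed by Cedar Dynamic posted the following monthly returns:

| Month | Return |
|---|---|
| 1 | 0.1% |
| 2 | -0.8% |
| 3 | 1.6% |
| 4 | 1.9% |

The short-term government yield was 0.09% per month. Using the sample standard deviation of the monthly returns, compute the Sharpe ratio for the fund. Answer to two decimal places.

0.48

μ = (0.1 − 0.8 + 1.6 + 1.9) / 4 = 2.80 / 4 = 0.7000%
Σ(r − μ)² = 4.8600; sample σ = √(4.8600/3) = 1.2728%
Sharpe = (μ − rf) / σ = (0.7000 − 0.09) / 1.2728 = 0.6100 / 1.2728 = 0.4793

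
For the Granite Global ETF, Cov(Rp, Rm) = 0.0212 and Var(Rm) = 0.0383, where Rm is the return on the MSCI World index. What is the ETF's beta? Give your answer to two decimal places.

0.55

β = Cov(Rp, Rm) / Var(Rm) = 0.0212 / 0.0383 = 0.5535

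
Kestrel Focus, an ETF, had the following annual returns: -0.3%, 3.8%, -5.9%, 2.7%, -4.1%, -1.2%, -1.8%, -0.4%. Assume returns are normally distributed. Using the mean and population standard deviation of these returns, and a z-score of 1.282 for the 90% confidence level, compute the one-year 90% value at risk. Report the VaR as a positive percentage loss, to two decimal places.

4.74

μ = (-0.3 + 3.8 − 5.9 + 2.7 − 4.1 − 1.2 − 1.8 − 0.4) / 8 = -7.20 / 8 = -0.9000%
Σ(r − μ)² = (-0.3 − (-0.9000))² + (3.8 − (-0.9000))² + (-5.9 − (-0.9000))² + … = 71.8000
σ = √[71.8000 / 8] = 2.9958%
VaR = −(μ − z·σ) = −(-0.9000 − 1.282 × 2.9958) = −(-4.7406) = 4.7406%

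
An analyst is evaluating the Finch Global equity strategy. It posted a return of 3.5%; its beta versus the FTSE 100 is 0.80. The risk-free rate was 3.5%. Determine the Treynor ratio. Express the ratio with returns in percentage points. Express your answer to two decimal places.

Treynor = (Rp − Rf) / β = (3.5% − 3.5%) / 0.80 = 0.00 / 0.80 = 0.0000

0.00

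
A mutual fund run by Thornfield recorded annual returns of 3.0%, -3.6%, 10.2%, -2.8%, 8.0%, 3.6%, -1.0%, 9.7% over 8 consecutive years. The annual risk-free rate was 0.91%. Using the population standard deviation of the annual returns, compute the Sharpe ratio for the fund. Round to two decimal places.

0.48

Mean return μ = 27.10 / 8 = 3.3875%
Σ(r − μ)² = (3 − 3.3875)² + (-3.6 − 3.3875)² + … = 214.0888
population σ = √(214.0888 / 8) = √26.7611 = 5.1731%
Sharpe = (μ − rf) / σ = (3.3875 − 0.91) / 5.1731 = 2.4775 / 5.1731 = 0.4789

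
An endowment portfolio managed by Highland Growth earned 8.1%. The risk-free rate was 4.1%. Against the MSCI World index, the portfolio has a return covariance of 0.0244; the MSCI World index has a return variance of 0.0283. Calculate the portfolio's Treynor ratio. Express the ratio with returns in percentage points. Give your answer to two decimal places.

4.64

β = Cov / Var = 0.0244 / 0.0283 = 0.8622
Treynor = (Rp − Rf) / β = (8.1% − 4.1%) / 0.8622 = 4.00 / 0.8622 = 4.6393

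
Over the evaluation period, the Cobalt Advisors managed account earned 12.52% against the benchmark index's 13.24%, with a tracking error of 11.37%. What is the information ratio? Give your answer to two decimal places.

IR = (Rp − Rb) / TE = (12.52% − 13.24%) / 11.37% = -0.72% / 11.37% = -0.0633

-0.06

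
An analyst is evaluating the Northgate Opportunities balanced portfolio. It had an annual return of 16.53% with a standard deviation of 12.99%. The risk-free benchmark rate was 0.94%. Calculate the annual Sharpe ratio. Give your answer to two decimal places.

1.20

Sharpe = (Rp − Rf) / σp = (16.53% − 0.94%) / 12.99% = 15.59% / 12.99% = 1.2002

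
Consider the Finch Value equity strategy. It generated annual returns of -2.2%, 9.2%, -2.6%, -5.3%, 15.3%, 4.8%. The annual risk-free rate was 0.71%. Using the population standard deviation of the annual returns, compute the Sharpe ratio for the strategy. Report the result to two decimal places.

0.34

r̄ = (-2.2 + 9.2 − 2.6 − 5.3 + 15.3 + 4.8) / 6 = 19.20 / 6 = 3.2000%
Σ(r − r̄)² = (-2.2 − 3.2000)² + (9.2 − 3.2000)² + (-2.6 − 3.2000)² + … = 320.0200
σ = √[320.0200 / 6] = 7.3032%
Sharpe = (r̄ − rf) / σ = (3.2000 − 0.71) / 7.3032 = 2.4900 / 7.3032 = 0.3409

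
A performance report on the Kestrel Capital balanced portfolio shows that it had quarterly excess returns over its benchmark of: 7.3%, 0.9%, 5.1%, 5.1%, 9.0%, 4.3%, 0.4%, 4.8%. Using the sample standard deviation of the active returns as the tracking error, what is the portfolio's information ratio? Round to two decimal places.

1.59

r̄ = (7.3 + 0.9 + 5.1 + 5.1 + 9 + 4.3 + 0.4 + 4.8) / 8 = 36.90 / 8 = 4.6125%
Σ(r − r̄)² = (7.3 − 4.6125)² + (0.9 − 4.6125)² + … = 58.6088
sample σ = √(58.6088 / 7) = √8.3727 = 2.8936%
IR = r̄ / tracking error = 4.6125 / 2.8936 = 1.5940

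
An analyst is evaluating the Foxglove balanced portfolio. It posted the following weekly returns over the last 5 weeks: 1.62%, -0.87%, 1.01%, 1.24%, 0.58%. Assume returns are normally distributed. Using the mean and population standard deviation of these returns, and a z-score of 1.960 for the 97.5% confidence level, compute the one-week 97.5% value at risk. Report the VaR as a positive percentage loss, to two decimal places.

r̄ = (1.62 − 0.87 + 1.01 + 1.24 + 0.58) / 5 = 3.580 / 5 = 0.7160%
Population std dev = √[3.7121 / 5] = 0.8616%
VaR = −(r̄ − z·σ) = −(0.7160 − 1.960 × 0.8616) = −(-0.9727) = 0.9727%

0.97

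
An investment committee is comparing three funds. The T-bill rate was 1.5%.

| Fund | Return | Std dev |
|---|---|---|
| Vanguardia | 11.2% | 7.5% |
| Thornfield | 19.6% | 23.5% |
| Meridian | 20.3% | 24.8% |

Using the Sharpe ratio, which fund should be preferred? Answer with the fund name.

Vanguardia

Vanguardia: Sharpe ratio = (11.2% − 1.5%) / 7.5% = 1.293
Thornfield: Sharpe ratio = (19.6% − 1.5%) / 23.5% = 0.770
Meridian: Sharpe ratio = (20.3% − 1.5%) / 24.8% = 0.758
Highest: Vanguardia (1.293).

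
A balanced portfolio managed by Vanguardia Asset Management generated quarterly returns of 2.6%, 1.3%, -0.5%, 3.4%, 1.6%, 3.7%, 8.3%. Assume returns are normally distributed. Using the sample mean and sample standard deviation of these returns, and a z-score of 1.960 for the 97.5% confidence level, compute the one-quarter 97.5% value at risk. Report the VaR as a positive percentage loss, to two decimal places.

r̄ = (2.6 + 1.3 − 0.5 + 3.4 + 1.6 + 3.7 + 8.3) / 7 = 20.40 / 7 = 2.9143%
Sample σ = √[Σ(r − r̄)² / 6] = √[45.9486 / 6] = √7.6581 = 2.7673%
VaR = −(r̄ − z·σ) = −(2.9143 − 1.960 × 2.7673) = −(-2.5096) = 2.5096%

2.51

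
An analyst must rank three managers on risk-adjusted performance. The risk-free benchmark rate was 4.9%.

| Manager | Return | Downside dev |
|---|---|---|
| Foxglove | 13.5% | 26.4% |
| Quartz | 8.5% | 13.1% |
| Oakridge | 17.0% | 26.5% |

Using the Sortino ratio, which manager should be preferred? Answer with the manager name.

Foxglove: Sortino ratio = (13.5% − 4.9%) / 26.4% = 0.326
Quartz: Sortino ratio = (8.5% − 4.9%) / 13.1% = 0.275
Oakridge: Sortino ratio = (17.0% − 4.9%) / 26.5% = 0.457
Highest: Oakridge (0.457).

Oakridge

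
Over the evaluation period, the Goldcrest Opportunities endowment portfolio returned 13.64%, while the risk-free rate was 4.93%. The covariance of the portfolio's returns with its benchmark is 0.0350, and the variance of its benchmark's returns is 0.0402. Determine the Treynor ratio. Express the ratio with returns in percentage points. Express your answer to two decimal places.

β = Cov / Var = 0.0350 / 0.0402 = 0.8706
Treynor = (Rp − Rf) / β = (13.64% − 4.93%) / 0.8706 = 8.71 / 0.8706 = 10.0046

10.00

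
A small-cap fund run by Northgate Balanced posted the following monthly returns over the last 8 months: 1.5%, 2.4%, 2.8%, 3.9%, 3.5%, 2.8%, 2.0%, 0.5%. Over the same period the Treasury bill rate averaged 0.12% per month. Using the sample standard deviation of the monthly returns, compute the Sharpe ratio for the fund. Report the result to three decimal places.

r̄ = (1.5 + 2.4 + 2.8 + 3.9 + 3.5 + 2.8 + 2 + 0.5) / 8 = 19.40 / 8 = 2.4250%
Σ(r − r̄)² = (1.5 − 2.4250)² + (2.4 − 2.4250)² + … = 8.3550
σ = √[8.3550 / 7] = 1.0925%
Sharpe = (r̄ − rf) / σ = (2.4250 − 0.12) / 1.0925 = 2.3050 / 1.0925 = 2.1098

2.110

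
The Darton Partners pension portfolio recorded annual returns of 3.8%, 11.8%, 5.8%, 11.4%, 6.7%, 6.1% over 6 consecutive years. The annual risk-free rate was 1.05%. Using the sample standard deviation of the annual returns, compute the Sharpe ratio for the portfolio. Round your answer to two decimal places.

r̄ = (3.8 + 11.8 + 5.8 + 11.4 + 6.7 + 6.1) / 6 = 45.60 / 6 = 7.6000%
Σ(r − r̄)² = 52.8200; sample σ = √(52.8200/5) = 3.2502%
Sharpe = (r̄ − rf) / σ = (7.6000 − 1.05) / 3.2502 = 6.5500 / 3.2502 = 2.0153

2.02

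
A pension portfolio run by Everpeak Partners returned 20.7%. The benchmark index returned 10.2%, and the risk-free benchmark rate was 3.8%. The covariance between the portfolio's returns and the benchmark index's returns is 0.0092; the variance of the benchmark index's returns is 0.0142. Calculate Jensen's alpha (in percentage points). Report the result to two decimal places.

β = Cov / Var = 0.0092 / 0.0142 = 0.6479
E[R] = Rf + β(Rm − Rf) = 3.8% + 0.6479 × (10.2% − 3.8%) = 7.9466%
α = Rp − E[R] = 20.7% − 7.9466% = 12.7534

12.75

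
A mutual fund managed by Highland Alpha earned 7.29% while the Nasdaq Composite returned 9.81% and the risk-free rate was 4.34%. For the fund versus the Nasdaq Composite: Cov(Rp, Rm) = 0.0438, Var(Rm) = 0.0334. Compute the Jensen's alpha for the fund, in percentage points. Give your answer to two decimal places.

-4.22

β = Cov / Var = 0.0438 / 0.0334 = 1.3114
E[R] = Rf + β(Rm − Rf) = 4.34% + 1.3114 × (9.81% − 4.34%) = 11.5134%
α = Rp − E[R] = 7.29% − 11.5134% = -4.2234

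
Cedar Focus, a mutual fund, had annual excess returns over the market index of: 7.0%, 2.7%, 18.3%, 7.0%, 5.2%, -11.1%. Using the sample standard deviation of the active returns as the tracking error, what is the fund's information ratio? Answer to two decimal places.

Mean return r̄ = 29.10 / 6 = 4.8500%
Σ(r − r̄)² = 449.2950; sample σ = √(449.2950/5) = 9.4794%
IR = r̄ / tracking error = 4.8500 / 9.4794 = 0.5116

0.51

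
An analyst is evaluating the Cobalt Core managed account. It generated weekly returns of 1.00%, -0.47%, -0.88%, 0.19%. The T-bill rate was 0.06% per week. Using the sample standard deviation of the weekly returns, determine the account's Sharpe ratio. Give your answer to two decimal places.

-0.12

r̄ = (1 − 0.47 − 0.88 + 0.19) / 4 = -0.0400%
Sample σ = √[Σ(r − r̄)² / 3] = √[2.0250 / 3] = √0.6750 = 0.8216%
Sharpe = (r̄ − rf) / σ = (-0.0400 − 0.06) / 0.8216 = -0.1000 / 0.8216 = -0.1217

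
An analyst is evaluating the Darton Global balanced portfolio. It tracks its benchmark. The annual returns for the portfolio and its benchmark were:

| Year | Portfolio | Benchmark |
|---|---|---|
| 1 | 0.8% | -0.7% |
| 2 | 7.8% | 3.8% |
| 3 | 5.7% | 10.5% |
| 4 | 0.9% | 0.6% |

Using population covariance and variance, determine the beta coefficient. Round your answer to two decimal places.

0.47

r̄p = 3.8000%,  r̄m = 3.5500%
Cov = Σ(rp − r̄p)(rm − r̄m) / 4 = 8.8775
Var(rm) = Σ(rm − r̄m)² / 4 = 18.7825
β = Cov / Var = 8.8775 / 18.7825 = 0.4726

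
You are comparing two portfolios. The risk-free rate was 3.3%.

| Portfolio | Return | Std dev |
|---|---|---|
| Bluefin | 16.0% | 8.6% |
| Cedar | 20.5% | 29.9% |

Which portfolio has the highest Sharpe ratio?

Bluefin

Bluefin: Sharpe ratio = (16.0% − 3.3%) / 8.6% = 1.477
Cedar: Sharpe ratio = (20.5% − 3.3%) / 29.9% = 0.575
Highest: Bluefin (1.477).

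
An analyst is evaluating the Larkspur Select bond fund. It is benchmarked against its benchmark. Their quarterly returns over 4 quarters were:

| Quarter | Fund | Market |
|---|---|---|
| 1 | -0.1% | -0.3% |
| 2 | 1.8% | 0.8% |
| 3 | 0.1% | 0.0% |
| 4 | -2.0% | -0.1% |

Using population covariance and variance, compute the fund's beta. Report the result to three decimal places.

2.414

r̄p = -0.0500%,  r̄m = 0.1000%
Cov = Σ(rp − r̄p)(rm − r̄m) / 4 = 0.4225
Var(rm) = Σ(rm − r̄m)² / 4 = 0.1750
β = Cov / Var = 0.4225 / 0.1750 = 2.4143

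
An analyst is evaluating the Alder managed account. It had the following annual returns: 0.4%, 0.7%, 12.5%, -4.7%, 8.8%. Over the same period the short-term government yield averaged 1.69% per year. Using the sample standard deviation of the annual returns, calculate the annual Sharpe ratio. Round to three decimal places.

μ = (0.4 + 0.7 + 12.5 − 4.7 + 8.8) / 5 = 3.5400%
Sample σ = √[Σ(r − μ)² / 4] = √[193.7720 / 4] = √48.4430 = 6.9601%
Sharpe = (μ − rf) / σ = (3.5400 − 1.69) / 6.9601 = 1.8500 / 6.9601 = 0.2658

0.266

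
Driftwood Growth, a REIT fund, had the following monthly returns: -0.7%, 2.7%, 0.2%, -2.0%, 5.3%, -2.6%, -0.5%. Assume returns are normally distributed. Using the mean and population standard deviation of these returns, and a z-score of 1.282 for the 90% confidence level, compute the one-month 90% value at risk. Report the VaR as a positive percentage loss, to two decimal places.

r̄ = (-0.7 + 2.7 + 0.2 − 2 + 5.3 − 2.6 − 0.5) / 7 = 2.40 / 7 = 0.3429%
Σ(r − r̄)² = 46.0971; population σ = √(46.0971/7) = 2.5662%
VaR = −(r̄ − z·σ) = −(0.3429 − 1.282 × 2.5662) = −(-2.9470) = 2.9470%

2.95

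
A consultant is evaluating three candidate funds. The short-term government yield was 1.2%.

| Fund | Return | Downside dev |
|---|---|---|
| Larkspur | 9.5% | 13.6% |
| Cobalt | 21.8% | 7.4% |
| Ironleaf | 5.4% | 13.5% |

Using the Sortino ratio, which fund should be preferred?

Cobalt

Larkspur: Sortino ratio = (9.5% − 1.2%) / 13.6% = 0.610
Cobalt: Sortino ratio = (21.8% − 1.2%) / 7.4% = 2.784
Ironleaf: Sortino ratio = (5.4% − 1.2%) / 13.5% = 0.311
Highest: Cobalt (2.784).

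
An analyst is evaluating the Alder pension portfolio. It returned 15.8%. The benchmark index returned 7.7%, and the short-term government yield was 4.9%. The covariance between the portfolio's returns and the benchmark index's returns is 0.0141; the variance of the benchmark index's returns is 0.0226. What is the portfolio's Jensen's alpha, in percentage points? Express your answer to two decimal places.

β = Cov / Var = 0.0141 / 0.0226 = 0.6239
E[R] = Rf + β(Rm − Rf) = 4.9% + 0.6239 × (7.7% − 4.9%) = 6.6469%
α = Rp − E[R] = 15.8% − 6.6469% = 9.1531

9.15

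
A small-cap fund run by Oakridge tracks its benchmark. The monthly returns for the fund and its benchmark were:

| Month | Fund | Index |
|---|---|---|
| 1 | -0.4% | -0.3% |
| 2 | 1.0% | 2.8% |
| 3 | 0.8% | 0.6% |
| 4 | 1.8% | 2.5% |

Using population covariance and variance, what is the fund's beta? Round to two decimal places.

0.51

r̄p = 0.8000%,  r̄m = 1.4000%
Cov = Σ(rp − r̄p)(rm − r̄m) / 4 = 0.8550
Var(rm) = Σ(rm − r̄m)² / 4 = 1.6750
β = Cov / Var = 0.8550 / 1.6750 = 0.5104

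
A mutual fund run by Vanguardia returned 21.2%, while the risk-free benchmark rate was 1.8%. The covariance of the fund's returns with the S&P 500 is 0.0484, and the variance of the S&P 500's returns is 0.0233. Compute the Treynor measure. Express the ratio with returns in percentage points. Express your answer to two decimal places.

β = Cov / Var = 0.0484 / 0.0233 = 2.0773
Treynor = (Rp − Rf) / β = (21.2% − 1.8%) / 2.0773 = 19.40 / 2.0773 = 9.3390

9.34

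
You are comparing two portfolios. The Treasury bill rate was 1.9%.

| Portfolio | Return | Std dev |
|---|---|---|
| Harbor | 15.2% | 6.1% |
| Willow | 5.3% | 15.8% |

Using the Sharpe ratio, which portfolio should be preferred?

Harbor: Sharpe ratio = (15.2% − 1.9%) / 6.1% = 2.180
Willow: Sharpe ratio = (5.3% − 1.9%) / 15.8% = 0.215
Highest: Harbor (2.180).

Harbor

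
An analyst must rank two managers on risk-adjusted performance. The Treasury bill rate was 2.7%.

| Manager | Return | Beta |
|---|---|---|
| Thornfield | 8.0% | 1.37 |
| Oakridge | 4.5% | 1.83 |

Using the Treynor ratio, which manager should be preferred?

Thornfield

Thornfield: Treynor = (8.0% − 2.7%) / 1.37 = 3.869
Oakridge: Treynor = (4.5% − 2.7%) / 1.83 = 0.984
Highest: Thornfield (3.869).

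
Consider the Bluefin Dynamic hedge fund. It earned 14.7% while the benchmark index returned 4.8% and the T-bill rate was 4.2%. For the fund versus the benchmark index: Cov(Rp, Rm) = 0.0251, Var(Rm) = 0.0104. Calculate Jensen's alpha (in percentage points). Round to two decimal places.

β = Cov / Var = 0.0251 / 0.0104 = 2.4135
E[R] = Rf + β(Rm − Rf) = 4.2% + 2.4135 × (4.8% − 4.2%) = 5.6481%
α = Rp − E[R] = 14.7% − 5.6481% = 9.0519

9.05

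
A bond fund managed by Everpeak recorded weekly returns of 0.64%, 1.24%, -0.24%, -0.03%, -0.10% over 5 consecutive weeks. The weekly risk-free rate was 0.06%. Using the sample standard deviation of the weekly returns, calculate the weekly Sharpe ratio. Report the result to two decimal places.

0.39

μ = (0.64 + 1.24 − 0.24 − 0.03 − 0.1) / 5 = 0.3020%
Sample σ = √[Σ(r − μ)² / 4] = √[1.5597 / 4] = √0.3899 = 0.6244%
Sharpe = (μ − rf) / σ = (0.3020 − 0.06) / 0.6244 = 0.2420 / 0.6244 = 0.3876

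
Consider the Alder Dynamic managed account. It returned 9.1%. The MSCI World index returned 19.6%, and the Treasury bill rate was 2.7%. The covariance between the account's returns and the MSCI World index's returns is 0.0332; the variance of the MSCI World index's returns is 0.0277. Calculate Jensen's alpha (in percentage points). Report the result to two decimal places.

-13.86

β = Cov / Var = 0.0332 / 0.0277 = 1.1986
E[R] = Rf + β(Rm − Rf) = 2.7% + 1.1986 × (19.6% − 2.7%) = 22.9563%
α = Rp − E[R] = 9.1% − 22.9563% = -13.8563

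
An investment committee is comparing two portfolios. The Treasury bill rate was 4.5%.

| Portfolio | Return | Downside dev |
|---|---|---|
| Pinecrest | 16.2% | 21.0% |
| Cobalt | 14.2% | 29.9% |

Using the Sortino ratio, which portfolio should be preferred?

Pinecrest

Pinecrest: Sortino ratio = (16.2% − 4.5%) / 21.0% = 0.557
Cobalt: Sortino ratio = (14.2% − 4.5%) / 29.9% = 0.324
Highest: Pinecrest (0.557).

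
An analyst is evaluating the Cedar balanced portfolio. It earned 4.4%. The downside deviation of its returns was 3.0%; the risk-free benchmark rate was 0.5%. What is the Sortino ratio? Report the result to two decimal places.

1.30

Sortino = (Rp − Rf) / σd = (4.4% − 0.5%) / 3.0% = 3.90% / 3.0% = 1.3000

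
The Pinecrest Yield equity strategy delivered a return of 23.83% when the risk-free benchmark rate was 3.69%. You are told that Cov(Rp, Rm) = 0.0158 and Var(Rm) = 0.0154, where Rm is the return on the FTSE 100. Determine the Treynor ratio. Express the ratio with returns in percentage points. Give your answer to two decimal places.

19.63

β = Cov / Var = 0.0158 / 0.0154 = 1.0260
Treynor = (Rp − Rf) / β = (23.83% − 3.69%) / 1.0260 = 20.14 / 1.0260 = 19.6296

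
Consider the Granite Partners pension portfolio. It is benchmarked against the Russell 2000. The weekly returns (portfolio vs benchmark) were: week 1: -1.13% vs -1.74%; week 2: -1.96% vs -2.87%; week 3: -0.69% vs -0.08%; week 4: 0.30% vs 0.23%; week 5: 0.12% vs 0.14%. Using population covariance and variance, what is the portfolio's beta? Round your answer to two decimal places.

0.63

r̄p = -0.6720%,  r̄m = -0.8640%
Cov = Σ(rp − r̄p)(rm − r̄m) / 5 = 0.9659
Var(rm) = Σ(rm − r̄m)² / 5 = 1.5222
β = Cov / Var = 0.9659 / 1.5222 = 0.6345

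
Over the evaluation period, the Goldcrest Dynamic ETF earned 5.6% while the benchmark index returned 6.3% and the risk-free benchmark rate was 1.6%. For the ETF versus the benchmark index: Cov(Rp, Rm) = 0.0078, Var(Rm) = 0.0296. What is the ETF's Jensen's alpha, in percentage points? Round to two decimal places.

β = Cov / Var = 0.0078 / 0.0296 = 0.2635
E[R] = Rf + β(Rm − Rf) = 1.6% + 0.2635 × (6.3% − 1.6%) = 2.8385%
α = Rp − E[R] = 5.6% − 2.8385% = 2.7615

2.76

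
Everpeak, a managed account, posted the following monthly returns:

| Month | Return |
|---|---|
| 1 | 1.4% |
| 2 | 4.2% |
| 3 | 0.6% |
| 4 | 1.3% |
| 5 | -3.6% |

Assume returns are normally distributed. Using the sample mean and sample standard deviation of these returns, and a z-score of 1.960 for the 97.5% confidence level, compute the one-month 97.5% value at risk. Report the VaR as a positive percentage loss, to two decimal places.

4.73

Mean return μ = 3.90 / 5 = 0.7800%
Σ(r − μ)² = 31.5680; sample σ = √(31.5680/4) = 2.8093%
VaR = −(μ − z·σ) = −(0.7800 − 1.960 × 2.8093) = −(-4.7262) = 4.7262%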